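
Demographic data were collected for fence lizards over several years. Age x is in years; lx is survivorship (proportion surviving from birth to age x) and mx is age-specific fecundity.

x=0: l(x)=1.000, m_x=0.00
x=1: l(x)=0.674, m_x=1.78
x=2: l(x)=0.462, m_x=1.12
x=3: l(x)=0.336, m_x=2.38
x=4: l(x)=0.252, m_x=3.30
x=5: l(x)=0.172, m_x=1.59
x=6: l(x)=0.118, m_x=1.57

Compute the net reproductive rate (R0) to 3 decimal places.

lx·mx by age: 0, 1.19972, 0.51744, 0.79968, 0.8316, 0.27348, 0.18526
R0 = Σ lx·mx = 3.80718 → 3.807

3.807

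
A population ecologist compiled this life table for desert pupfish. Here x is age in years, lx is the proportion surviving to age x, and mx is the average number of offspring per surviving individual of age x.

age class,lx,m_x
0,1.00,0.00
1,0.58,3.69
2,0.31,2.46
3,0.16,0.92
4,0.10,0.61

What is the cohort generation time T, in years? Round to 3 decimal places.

lx·mx: 0, 2.1402, 0.7626, 0.1472, 0.061 → R0 = 3.111
x·lx·mx: 0, 2.1402, 1.5252, 0.4416, 0.244 → Σ = 4.351
T = 4.351 / 3.111 = 1.398586… → 1.399

1.399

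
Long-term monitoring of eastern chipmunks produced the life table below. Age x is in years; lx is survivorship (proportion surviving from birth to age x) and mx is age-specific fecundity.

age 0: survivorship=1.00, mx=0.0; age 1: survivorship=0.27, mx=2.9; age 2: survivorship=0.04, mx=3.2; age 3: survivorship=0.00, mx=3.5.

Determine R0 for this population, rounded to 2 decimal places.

0.91

lx·mx by age: 0, 0.783, 0.128, 0
R0 = Σ lx·mx = 0.911 → 0.91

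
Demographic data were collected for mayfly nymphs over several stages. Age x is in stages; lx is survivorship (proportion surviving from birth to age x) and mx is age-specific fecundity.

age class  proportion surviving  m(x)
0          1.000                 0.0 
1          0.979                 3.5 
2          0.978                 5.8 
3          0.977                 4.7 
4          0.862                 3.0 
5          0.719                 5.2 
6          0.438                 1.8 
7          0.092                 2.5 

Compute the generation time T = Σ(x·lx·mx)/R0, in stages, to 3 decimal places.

3.039

lx·mx: 0, 3.4265, 5.6724, 4.5919, 2.586, 3.7388, 0.7884, 0.23 → R0 = 21.034
x·lx·mx: 0, 3.4265, 11.3448, 13.7757, 10.344, 18.694, 4.7304, 1.61 → Σ = 63.9254
T = 63.9254 / 21.034 = 3.039146… → 3.039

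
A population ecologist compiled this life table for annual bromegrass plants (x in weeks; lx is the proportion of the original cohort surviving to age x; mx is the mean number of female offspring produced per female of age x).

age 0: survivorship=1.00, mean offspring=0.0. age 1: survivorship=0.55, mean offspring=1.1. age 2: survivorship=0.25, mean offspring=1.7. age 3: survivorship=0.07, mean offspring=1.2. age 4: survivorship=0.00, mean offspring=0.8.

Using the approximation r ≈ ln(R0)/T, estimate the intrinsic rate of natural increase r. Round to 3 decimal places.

0.070

R0 = Σ lx·mx = 0 + 0.605 + 0.425 + 0.084 + 0 = 1.114
Σ x·lx·mx = 1.707; T = 1.707/1.114 = 1.53232…
r ≈ ln(R0)/T = ln(1.114)/1.53232… = 0.07045… → 0.070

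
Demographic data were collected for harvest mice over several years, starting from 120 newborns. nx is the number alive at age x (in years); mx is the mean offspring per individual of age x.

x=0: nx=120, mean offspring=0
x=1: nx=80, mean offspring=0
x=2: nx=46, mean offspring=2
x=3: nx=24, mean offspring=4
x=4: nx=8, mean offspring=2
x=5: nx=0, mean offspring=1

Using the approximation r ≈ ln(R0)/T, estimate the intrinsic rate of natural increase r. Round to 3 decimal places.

0.202

lx = nx/n0 = nx/120: 1, 0.66667…, 0.38333…, 0.2, 0.06667…, 0
R0 = Σ lx·mx = 0 + 0 + 0.76667… + 0.8 + 0.13333… + 0 = 1.7…
Σ x·lx·mx = 4.466667…; T = 4.466667…/1.7… = 2.62745…
r ≈ ln(R0)/T = ln(1.7…)/2.62745… = 0.20196… → 0.202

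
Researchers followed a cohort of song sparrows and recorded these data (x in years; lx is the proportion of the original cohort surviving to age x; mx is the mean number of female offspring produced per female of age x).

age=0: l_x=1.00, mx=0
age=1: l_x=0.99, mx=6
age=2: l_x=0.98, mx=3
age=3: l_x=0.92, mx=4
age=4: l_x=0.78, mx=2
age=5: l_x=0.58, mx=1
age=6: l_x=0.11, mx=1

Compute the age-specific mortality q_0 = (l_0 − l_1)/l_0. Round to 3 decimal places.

0.010

q_0 = (l_0 − l_1) / l_0 = (1 − 0.99) / 1
     = 0.01 / 1 = 0.01 → 0.010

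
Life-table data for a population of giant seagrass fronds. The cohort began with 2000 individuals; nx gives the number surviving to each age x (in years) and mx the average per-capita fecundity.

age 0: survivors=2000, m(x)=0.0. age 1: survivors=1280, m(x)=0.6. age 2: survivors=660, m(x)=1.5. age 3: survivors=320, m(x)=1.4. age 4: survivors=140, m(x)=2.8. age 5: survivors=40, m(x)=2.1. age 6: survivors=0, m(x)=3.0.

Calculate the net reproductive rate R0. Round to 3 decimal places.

1.341

lx = nx/n0 = nx/2000: 1, 0.64, 0.33, 0.16, 0.07, 0.02, 0
lx·mx by age: 0, 0.384, 0.495, 0.224, 0.196, 0.042, 0
R0 = Σ lx·mx = 1.341 → 1.341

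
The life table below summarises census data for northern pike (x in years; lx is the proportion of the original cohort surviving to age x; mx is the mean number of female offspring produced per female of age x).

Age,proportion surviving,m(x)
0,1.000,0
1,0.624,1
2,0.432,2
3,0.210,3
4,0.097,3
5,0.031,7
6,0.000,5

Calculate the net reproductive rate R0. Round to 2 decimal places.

lx·mx by age: 0, 0.624, 0.864, 0.63, 0.291, 0.217, 0
R0 = Σ lx·mx = 2.626 → 2.63

2.63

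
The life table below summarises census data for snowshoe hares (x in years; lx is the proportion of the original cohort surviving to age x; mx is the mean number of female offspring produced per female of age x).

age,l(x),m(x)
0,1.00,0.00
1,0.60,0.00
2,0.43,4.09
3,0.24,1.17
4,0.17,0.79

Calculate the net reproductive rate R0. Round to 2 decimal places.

2.17

lx·mx by age: 0, 0, 1.7587, 0.2808, 0.1343
R0 = Σ lx·mx = 2.1738 → 2.17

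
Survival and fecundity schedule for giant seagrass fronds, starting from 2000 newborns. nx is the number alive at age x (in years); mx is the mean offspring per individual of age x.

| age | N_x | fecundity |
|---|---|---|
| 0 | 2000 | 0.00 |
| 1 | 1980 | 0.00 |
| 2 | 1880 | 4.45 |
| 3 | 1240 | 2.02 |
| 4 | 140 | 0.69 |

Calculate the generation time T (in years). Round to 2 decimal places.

2.25

lx = nx/n0 = nx/2000: 1, 0.99, 0.94, 0.62, 0.07
lx·mx: 0, 0, 4.183, 1.2524, 0.0483 → R0 = 5.4837
x·lx·mx: 0, 0, 8.366, 3.7572, 0.1932 → Σ = 12.3164
T = 12.3164 / 5.4837 = 2.246002… → 2.25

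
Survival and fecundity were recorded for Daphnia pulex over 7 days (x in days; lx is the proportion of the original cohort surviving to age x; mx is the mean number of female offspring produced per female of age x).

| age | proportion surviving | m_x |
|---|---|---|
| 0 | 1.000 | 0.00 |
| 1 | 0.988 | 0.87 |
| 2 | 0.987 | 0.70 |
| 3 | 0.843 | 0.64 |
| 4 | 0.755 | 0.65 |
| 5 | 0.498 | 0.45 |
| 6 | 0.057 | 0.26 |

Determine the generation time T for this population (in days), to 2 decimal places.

2.49

lx·mx: 0, 0.85956, 0.6909, 0.53952, 0.49075, 0.2241, 0.01482 → R0 = 2.81965
x·lx·mx: 0, 0.85956, 1.3818, 1.61856, 1.963, 1.1205, 0.08892 → Σ = 7.03234
T = 7.03234 / 2.81965 = 2.494047… → 2.49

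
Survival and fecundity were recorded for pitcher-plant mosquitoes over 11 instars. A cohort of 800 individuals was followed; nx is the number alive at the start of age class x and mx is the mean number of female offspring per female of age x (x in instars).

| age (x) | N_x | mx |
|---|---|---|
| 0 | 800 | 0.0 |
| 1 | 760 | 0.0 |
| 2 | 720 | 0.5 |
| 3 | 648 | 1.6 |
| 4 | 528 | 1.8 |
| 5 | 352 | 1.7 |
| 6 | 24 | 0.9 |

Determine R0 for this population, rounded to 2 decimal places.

3.71

lx = nx/n0 = nx/800: 1, 0.95, 0.9, 0.81, 0.66, 0.44, 0.03
lx·mx by age: 0, 0, 0.45, 1.296, 1.188, 0.748, 0.027
R0 = Σ lx·mx = 3.709 → 3.71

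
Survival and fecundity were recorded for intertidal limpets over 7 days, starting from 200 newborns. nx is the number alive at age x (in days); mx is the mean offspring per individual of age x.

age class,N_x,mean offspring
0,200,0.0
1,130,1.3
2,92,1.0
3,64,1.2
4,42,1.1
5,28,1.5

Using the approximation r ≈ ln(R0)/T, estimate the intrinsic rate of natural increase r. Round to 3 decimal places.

0.329

lx = nx/n0 = nx/200: 1, 0.65, 0.46, 0.32, 0.21, 0.14
R0 = Σ lx·mx = 0 + 0.845 + 0.46 + 0.384 + 0.231 + 0.21 = 2.13
Σ x·lx·mx = 4.891; T = 4.891/2.13 = 2.29624…
r ≈ ln(R0)/T = ln(2.13)/2.29624… = 0.32929… → 0.329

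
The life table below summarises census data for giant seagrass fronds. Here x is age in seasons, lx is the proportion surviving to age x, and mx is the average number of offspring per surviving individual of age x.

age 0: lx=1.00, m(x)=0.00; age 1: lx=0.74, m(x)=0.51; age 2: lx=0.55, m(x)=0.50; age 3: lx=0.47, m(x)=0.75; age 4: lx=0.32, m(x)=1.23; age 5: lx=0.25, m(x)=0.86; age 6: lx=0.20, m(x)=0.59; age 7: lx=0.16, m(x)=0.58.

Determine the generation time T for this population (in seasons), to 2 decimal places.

lx·mx: 0, 0.3774, 0.275, 0.3525, 0.3936, 0.215, 0.118, 0.0928 → R0 = 1.8243
x·lx·mx: 0, 0.3774, 0.55, 1.0575, 1.5744, 1.075, 0.708, 0.6496 → Σ = 5.9919
T = 5.9919 / 1.8243 = 3.284493… → 3.28

3.28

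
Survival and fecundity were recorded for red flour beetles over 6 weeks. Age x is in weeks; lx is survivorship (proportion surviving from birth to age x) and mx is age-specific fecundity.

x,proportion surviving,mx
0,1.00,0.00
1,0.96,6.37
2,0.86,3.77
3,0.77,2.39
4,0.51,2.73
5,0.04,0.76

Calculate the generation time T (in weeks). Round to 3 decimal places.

lx·mx: 0, 6.1152, 3.2422, 1.8403, 1.3923, 0.0304 → R0 = 12.6204
x·lx·mx: 0, 6.1152, 6.4844, 5.5209, 5.5692, 0.152 → Σ = 23.8417
T = 23.8417 / 12.6204 = 1.88914… → 1.889

1.889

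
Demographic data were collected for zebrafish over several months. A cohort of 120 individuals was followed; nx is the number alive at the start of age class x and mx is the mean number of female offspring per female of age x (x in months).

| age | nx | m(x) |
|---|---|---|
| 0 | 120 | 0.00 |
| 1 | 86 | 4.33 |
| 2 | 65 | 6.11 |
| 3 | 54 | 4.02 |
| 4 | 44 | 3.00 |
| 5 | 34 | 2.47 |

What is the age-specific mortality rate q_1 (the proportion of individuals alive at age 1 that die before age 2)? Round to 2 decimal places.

0.24

lx = nx/n0 = nx/120: 1, 0.71667…, 0.54167…, 0.45, 0.36667…, 0.28333…
q_1 = (l_1 − l_2) / l_1 = (0.716667… − 0.541667…) / 0.716667…
     = 0.175… / 0.716667… = 0.244186… → 0.24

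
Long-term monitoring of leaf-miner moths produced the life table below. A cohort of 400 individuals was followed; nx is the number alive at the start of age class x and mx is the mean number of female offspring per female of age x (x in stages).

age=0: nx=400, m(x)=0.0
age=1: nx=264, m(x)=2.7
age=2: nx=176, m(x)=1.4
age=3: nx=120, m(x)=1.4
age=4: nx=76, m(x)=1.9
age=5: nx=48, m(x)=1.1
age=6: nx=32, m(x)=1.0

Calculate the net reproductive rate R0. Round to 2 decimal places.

3.39

lx = nx/n0 = nx/400: 1, 0.66, 0.44, 0.3, 0.19, 0.12, 0.08
lx·mx by age: 0, 1.782, 0.616, 0.42, 0.361, 0.132, 0.08
R0 = Σ lx·mx = 3.391 → 3.39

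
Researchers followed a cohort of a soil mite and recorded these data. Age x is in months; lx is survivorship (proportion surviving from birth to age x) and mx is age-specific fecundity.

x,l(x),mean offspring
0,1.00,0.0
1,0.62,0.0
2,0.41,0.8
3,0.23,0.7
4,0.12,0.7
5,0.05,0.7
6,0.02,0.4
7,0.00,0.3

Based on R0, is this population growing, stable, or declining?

declining

R0 = Σ lx·mx = 0 + 0 + 0.328 + 0.161 + 0.084 + 0.035 + 0.008 + 0 = 0.616
R0 < 1, so the population is declining.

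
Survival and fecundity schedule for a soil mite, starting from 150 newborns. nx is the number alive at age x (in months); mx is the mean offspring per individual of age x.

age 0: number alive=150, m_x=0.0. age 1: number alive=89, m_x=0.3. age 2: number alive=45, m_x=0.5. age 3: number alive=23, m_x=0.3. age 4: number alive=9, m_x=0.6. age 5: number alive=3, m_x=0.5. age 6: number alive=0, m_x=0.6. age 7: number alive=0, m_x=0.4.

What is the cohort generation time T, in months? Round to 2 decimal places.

lx = nx/n0 = nx/150: 1, 0.59333…, 0.3, 0.15333…, 0.06, 0.02, 0, 0
lx·mx: 0, 0.178…, 0.15, 0.046…, 0.036, 0.01, 0, 0 → R0 = 0.42…
x·lx·mx: 0, 0.178…, 0.3, 0.138…, 0.144, 0.05, 0, 0 → Σ = 0.81…
T = 0.81… / 0.42… = 1.928571… → 1.93

1.93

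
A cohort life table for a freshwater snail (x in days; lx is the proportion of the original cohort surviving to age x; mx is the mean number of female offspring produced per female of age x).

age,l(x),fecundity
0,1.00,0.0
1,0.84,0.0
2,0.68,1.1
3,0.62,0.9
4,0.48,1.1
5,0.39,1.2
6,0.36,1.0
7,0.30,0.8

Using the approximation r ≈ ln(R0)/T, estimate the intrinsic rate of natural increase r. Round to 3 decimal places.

0.270

R0 = Σ lx·mx = 0 + 0 + 0.748 + 0.558 + 0.528 + 0.468 + 0.36 + 0.24 = 2.902
Σ x·lx·mx = 11.462; T = 11.462/2.902 = 3.94969…
r ≈ ln(R0)/T = ln(2.902)/3.94969… = 0.26974… → 0.270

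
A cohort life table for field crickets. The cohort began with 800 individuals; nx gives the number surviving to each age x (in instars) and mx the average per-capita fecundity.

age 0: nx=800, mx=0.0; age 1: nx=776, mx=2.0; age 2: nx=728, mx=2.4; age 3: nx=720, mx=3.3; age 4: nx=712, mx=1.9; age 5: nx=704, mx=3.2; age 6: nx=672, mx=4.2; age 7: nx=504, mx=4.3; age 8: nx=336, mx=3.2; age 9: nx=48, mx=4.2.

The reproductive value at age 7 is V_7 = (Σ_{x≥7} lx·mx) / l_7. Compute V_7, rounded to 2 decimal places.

lx = nx/n0 = nx/800: 1, 0.97, 0.91, 0.9, 0.89, 0.88, 0.84, 0.63, 0.42, 0.06
lx·mx for x ≥ 7: 2.709, 1.344, 0.252 → sum = 4.305
V_7 = 4.305 / l_7 = 4.305 / 0.63 = 6.833333… → 6.83

6.83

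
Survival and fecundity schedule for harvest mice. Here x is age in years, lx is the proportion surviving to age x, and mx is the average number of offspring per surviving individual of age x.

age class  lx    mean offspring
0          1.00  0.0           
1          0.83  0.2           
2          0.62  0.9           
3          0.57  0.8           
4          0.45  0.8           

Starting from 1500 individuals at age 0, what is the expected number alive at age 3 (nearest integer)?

855

Expected survivors = N0 · l_3 = 1500 × 0.57 = 855 → 855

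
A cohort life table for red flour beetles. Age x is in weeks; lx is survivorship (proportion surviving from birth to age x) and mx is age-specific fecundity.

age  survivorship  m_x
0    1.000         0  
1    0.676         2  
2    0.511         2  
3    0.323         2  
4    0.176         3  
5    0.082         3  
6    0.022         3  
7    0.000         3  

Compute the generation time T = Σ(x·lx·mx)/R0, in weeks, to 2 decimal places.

2.35

lx·mx: 0, 1.352, 1.022, 0.646, 0.528, 0.246, 0.066, 0 → R0 = 3.86
x·lx·mx: 0, 1.352, 2.044, 1.938, 2.112, 1.23, 0.396, 0 → Σ = 9.072
T = 9.072 / 3.86 = 2.350259… → 2.35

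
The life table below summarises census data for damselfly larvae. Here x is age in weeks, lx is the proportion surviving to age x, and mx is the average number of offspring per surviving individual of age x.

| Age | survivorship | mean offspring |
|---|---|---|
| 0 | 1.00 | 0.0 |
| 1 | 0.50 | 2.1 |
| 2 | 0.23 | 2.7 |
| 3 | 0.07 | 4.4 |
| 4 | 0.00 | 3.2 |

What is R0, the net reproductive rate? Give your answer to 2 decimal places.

lx·mx by age: 0, 1.05, 0.621, 0.308, 0
R0 = Σ lx·mx = 1.979 → 1.98

1.98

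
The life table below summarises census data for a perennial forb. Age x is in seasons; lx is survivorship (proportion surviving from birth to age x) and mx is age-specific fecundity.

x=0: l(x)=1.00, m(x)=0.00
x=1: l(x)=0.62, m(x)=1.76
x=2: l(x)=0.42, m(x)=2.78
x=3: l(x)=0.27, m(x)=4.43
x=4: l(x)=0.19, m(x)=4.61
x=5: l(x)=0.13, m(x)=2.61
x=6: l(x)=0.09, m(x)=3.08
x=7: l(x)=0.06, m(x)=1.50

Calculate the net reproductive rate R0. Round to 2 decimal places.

5.04

lx·mx by age: 0, 1.0912, 1.1676, 1.1961, 0.8759, 0.3393, 0.2772, 0.09
R0 = Σ lx·mx = 5.0373 → 5.04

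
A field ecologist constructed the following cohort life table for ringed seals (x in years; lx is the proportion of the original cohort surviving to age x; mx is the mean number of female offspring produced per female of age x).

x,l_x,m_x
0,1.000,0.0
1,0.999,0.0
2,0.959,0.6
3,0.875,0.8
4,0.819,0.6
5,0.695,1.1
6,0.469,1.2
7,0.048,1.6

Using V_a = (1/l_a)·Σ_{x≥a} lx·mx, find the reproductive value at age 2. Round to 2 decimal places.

lx·mx for x ≥ 2: 0.5754, 0.7, 0.4914, 0.7645, 0.5628, 0.0768 → sum = 3.1709
V_2 = 3.1709 / l_2 = 3.1709 / 0.959 = 3.306465… → 3.31

3.31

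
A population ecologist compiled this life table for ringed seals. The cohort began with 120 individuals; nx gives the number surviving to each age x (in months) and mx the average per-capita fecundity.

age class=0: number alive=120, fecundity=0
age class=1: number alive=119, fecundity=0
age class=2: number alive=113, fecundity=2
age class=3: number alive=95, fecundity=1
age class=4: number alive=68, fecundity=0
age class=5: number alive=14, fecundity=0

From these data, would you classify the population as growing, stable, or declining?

growing

lx = nx/n0 = nx/120: 1, 0.99167…, 0.94167…, 0.79167…, 0.56667…, 0.11667…
R0 = Σ lx·mx = 0 + 0 + 1.883333… + 0.791667… + 0 + 0 = 2.675…
R0 > 1, so the population is growing.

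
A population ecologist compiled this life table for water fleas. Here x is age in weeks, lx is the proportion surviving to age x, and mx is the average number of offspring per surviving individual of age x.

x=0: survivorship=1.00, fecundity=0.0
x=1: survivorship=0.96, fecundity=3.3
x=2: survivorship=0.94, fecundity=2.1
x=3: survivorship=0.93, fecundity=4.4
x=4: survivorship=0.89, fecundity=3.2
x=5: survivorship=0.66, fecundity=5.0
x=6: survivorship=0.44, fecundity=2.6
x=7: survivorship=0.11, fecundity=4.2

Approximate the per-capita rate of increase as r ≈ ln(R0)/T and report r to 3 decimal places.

0.839

R0 = Σ lx·mx = 0 + 3.168 + 1.974 + 4.092 + 2.848 + 3.3 + 1.144 + 0.462 = 16.988
Σ x·lx·mx = 57.382; T = 57.382/16.988 = 3.3778…
r ≈ ln(R0)/T = ln(16.988)/3.3778… = 0.83857… → 0.839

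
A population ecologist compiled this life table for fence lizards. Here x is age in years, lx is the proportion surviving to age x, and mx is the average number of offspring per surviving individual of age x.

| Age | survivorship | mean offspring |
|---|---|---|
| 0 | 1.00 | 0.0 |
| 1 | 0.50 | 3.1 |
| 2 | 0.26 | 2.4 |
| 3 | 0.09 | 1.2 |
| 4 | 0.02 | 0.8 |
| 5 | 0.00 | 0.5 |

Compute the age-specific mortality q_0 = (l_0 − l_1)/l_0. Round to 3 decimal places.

q_0 = (l_0 − l_1) / l_0 = (1 − 0.5) / 1
     = 0.5 / 1 = 0.5 → 0.500

0.500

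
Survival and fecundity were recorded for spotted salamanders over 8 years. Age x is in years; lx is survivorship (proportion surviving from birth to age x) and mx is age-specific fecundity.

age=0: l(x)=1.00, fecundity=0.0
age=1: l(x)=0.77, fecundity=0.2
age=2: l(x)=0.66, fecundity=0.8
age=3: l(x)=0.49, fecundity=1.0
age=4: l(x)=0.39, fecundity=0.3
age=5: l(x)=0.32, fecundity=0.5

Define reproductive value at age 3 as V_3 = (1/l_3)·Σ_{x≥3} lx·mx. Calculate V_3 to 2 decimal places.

lx·mx for x ≥ 3: 0.49, 0.117, 0.16 → sum = 0.767
V_3 = 0.767 / l_3 = 0.767 / 0.49 = 1.565306… → 1.57

1.57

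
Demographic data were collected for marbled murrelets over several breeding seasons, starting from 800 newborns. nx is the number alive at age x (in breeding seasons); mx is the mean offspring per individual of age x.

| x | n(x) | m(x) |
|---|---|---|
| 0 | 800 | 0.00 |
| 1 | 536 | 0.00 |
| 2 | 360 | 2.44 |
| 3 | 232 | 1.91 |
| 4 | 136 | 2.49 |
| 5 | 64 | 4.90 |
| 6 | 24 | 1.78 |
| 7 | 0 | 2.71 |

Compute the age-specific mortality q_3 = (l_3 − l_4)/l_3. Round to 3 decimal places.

lx = nx/n0 = nx/800: 1, 0.67, 0.45, 0.29, 0.17, 0.08, 0.03, 0
q_3 = (l_3 − l_4) / l_3 = (0.29 − 0.17) / 0.29
     = 0.12 / 0.29 = 0.413793… → 0.414

0.414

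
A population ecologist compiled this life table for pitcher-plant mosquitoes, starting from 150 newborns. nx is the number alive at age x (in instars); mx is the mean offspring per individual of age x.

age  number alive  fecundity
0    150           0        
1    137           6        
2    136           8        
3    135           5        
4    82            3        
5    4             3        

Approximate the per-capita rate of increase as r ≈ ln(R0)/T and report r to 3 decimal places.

1.379

lx = nx/n0 = nx/150: 1, 0.91333…, 0.90667…, 0.9, 0.54667…, 0.02667…
R0 = Σ lx·mx = 0 + 5.48… + 7.25333… + 4.5 + 1.64… + 0.08… = 18.953333…
Σ x·lx·mx = 40.446667…; T = 40.446667…/18.953333… = 2.13401…
r ≈ ln(R0)/T = ln(18.953333…)/2.13401… = 1.37861… → 1.379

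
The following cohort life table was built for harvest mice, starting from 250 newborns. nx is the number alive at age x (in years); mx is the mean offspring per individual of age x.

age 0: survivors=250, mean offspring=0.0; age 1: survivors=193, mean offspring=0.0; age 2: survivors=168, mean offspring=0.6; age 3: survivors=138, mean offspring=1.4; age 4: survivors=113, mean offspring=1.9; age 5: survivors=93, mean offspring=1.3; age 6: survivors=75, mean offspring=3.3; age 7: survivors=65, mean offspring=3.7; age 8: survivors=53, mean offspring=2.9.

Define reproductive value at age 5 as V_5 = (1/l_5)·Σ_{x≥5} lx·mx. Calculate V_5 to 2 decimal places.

lx = nx/n0 = nx/250: 1, 0.772, 0.672, 0.552, 0.452, 0.372, 0.3, 0.26, 0.212
lx·mx for x ≥ 5: 0.4836, 0.99, 0.962, 0.6148 → sum = 3.0504
V_5 = 3.0504 / l_5 = 3.0504 / 0.372 = 8.2 → 8.20

8.20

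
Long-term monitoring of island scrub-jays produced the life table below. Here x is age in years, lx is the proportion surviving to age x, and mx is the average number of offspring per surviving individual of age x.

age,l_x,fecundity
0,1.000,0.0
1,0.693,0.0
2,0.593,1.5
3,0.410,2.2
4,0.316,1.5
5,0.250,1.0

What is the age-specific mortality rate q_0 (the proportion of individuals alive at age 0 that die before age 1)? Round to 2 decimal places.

0.31

q_0 = (l_0 − l_1) / l_0 = (1 − 0.693) / 1
     = 0.307 / 1 = 0.307 → 0.31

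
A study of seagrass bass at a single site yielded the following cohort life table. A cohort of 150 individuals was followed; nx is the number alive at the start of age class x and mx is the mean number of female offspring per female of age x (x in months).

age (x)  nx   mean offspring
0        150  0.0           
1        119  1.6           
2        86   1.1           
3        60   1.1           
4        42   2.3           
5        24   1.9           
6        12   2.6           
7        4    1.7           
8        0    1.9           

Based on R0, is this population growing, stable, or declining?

growing

lx = nx/n0 = nx/150: 1, 0.79333…, 0.57333…, 0.4, 0.28, 0.16, 0.08, 0.02667…, 0
R0 = Σ lx·mx = 0 + 1.269333… + 0.630667… + 0.44 + 0.644 + 0.304 + 0.208 + 0.045333… + 0 = 3.541333…
R0 > 1, so the population is growing.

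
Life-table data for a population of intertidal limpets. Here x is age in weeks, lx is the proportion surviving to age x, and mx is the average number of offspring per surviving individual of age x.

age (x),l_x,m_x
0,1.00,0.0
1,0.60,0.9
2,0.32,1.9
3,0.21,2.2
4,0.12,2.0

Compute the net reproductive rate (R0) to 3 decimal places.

1.850

lx·mx by age: 0, 0.54, 0.608, 0.462, 0.24
R0 = Σ lx·mx = 1.85 → 1.850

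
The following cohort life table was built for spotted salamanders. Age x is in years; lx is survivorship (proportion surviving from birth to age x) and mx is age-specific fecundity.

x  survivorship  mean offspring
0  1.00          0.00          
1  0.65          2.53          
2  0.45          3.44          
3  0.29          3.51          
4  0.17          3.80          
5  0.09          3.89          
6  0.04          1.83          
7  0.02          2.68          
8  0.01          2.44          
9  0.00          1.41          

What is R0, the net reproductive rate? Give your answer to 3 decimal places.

5.358

lx·mx by age: 0, 1.6445, 1.548, 1.0179, 0.646, 0.3501, 0.0732, 0.0536, 0.0244, 0
R0 = Σ lx·mx = 5.3577 → 5.358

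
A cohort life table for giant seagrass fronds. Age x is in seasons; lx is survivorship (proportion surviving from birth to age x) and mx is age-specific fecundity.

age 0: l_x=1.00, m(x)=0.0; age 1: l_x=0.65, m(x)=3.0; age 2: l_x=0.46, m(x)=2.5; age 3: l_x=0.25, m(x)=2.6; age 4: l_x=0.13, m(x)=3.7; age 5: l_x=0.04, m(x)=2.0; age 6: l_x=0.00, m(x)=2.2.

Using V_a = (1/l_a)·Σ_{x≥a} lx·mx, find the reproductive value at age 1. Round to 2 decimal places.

6.63

lx·mx for x ≥ 1: 1.95, 1.15, 0.65, 0.481, 0.08, 0 → sum = 4.311
V_1 = 4.311 / l_1 = 4.311 / 0.65 = 6.632308… → 6.63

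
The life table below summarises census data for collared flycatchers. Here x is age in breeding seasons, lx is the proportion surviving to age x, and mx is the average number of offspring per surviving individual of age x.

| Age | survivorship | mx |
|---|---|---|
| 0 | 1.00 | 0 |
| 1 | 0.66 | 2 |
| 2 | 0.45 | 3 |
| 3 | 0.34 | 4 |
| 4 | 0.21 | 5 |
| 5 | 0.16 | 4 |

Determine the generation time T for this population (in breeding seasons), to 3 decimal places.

lx·mx: 0, 1.32, 1.35, 1.36, 1.05, 0.64 → R0 = 5.72
x·lx·mx: 0, 1.32, 2.7, 4.08, 4.2, 3.2 → Σ = 15.5
T = 15.5 / 5.72 = 2.70979… → 2.710

2.710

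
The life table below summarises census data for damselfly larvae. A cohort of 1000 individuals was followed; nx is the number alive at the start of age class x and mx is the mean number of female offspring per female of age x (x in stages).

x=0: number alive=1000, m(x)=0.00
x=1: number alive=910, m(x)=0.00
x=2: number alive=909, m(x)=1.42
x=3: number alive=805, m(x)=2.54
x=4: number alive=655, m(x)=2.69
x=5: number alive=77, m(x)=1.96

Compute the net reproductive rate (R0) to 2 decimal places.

lx = nx/n0 = nx/1000: 1, 0.91, 0.909, 0.805, 0.655, 0.077
lx·mx by age: 0, 0, 1.29078, 2.0447, 1.76195, 0.15092
R0 = Σ lx·mx = 5.24835 → 5.25

5.25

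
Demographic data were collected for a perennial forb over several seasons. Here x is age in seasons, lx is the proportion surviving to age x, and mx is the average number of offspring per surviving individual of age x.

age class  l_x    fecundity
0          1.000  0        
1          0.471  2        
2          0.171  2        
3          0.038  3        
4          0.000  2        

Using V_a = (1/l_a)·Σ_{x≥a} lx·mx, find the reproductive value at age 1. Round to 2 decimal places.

lx·mx for x ≥ 1: 0.942, 0.342, 0.114, 0 → sum = 1.398
V_1 = 1.398 / l_1 = 1.398 / 0.471 = 2.968153… → 2.97

2.97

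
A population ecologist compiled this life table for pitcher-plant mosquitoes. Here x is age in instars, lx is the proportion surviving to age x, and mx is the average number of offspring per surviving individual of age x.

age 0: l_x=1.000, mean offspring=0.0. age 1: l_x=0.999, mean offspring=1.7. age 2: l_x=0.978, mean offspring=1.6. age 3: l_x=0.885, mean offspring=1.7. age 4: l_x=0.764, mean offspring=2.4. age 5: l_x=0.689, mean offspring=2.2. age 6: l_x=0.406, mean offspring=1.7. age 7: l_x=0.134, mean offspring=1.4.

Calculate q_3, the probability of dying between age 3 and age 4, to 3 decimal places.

0.137

q_3 = (l_3 − l_4) / l_3 = (0.885 − 0.764) / 0.885
     = 0.121 / 0.885 = 0.136723… → 0.137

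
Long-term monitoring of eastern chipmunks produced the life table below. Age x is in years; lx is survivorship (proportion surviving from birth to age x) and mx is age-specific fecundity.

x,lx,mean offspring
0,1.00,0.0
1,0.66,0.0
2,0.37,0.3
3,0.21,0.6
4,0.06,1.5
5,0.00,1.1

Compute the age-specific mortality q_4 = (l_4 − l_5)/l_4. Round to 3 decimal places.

1.000

q_4 = (l_4 − l_5) / l_4 = (0.06 − 0) / 0.06
     = 0.06 / 0.06 = 1 → 1.000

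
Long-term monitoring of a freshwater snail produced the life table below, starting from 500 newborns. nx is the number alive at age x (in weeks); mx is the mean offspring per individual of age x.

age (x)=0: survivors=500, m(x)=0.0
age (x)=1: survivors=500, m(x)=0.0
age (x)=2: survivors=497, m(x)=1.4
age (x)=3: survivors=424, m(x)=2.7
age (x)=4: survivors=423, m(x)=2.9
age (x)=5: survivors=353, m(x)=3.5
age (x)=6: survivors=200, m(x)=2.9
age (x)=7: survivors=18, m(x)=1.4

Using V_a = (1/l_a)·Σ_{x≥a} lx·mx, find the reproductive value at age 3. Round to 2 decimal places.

9.93

lx = nx/n0 = nx/500: 1, 1, 0.994, 0.848, 0.846, 0.706, 0.4, 0.036
lx·mx for x ≥ 3: 2.2896, 2.4534, 2.471, 1.16, 0.0504 → sum = 8.4244
V_3 = 8.4244 / l_3 = 8.4244 / 0.848 = 9.934434… → 9.93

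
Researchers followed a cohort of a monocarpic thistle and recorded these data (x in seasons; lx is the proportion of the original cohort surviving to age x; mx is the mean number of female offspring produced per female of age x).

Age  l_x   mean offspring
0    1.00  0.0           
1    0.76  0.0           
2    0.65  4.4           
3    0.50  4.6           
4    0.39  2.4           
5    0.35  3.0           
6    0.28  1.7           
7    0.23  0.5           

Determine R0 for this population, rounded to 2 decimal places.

7.74

lx·mx by age: 0, 0, 2.86, 2.3, 0.936, 1.05, 0.476, 0.115
R0 = Σ lx·mx = 7.737 → 7.74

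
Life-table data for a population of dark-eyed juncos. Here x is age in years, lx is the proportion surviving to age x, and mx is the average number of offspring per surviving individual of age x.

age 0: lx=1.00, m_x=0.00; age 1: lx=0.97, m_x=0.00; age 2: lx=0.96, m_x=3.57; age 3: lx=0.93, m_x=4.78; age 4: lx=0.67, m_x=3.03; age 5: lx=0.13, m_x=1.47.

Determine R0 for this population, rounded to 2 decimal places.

10.09

lx·mx by age: 0, 0, 3.4272, 4.4454, 2.0301, 0.1911
R0 = Σ lx·mx = 10.0938 → 10.09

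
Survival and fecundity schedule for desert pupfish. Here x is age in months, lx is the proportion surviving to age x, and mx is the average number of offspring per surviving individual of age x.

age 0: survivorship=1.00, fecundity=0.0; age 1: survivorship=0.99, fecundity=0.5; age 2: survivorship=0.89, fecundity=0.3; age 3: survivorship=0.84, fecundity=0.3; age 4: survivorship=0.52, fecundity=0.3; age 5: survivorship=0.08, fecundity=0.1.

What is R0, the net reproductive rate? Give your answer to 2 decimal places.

1.18

lx·mx by age: 0, 0.495, 0.267, 0.252, 0.156, 0.008
R0 = Σ lx·mx = 1.178 → 1.18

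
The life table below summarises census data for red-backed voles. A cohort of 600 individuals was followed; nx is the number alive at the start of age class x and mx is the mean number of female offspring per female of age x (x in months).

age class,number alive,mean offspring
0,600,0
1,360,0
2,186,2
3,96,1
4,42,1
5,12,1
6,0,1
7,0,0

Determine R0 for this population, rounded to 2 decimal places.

lx = nx/n0 = nx/600: 1, 0.6, 0.31, 0.16, 0.07, 0.02, 0, 0
lx·mx by age: 0, 0, 0.62, 0.16, 0.07, 0.02, 0, 0
R0 = Σ lx·mx = 0.87 → 0.87

0.87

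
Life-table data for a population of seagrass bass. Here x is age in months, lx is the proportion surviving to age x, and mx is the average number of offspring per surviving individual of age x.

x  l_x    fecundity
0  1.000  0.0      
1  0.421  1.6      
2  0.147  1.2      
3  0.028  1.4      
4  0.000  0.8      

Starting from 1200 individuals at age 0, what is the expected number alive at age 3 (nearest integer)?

Expected survivors = N0 · l_3 = 1200 × 0.028 = 33.6 → 34

34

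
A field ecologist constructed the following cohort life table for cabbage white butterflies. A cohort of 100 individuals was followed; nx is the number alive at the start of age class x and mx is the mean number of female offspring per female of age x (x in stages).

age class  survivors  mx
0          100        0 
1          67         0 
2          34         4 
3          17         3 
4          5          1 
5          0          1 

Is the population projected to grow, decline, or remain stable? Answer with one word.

growing

lx = nx/n0 = nx/100: 1, 0.67, 0.34, 0.17, 0.05, 0
R0 = Σ lx·mx = 0 + 0 + 1.36 + 0.51 + 0.05 + 0 = 1.92
R0 > 1, so the population is growing.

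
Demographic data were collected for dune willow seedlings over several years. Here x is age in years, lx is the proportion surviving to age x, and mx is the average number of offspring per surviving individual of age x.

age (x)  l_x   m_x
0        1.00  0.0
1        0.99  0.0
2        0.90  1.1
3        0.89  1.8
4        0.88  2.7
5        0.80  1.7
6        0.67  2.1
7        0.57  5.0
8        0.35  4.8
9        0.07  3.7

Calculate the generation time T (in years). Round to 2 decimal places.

lx·mx: 0, 0, 0.99, 1.602, 2.376, 1.36, 1.407, 2.85, 1.68, 0.259 → R0 = 12.524
x·lx·mx: 0, 0, 1.98, 4.806, 9.504, 6.8, 8.442, 19.95, 13.44, 2.331 → Σ = 67.253
T = 67.253 / 12.524 = 5.36993… → 5.37

5.37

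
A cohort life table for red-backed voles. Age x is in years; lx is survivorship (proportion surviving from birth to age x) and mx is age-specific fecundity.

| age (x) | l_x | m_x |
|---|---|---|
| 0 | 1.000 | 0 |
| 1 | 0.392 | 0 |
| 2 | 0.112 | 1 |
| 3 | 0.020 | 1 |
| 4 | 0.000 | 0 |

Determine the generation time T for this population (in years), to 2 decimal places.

2.15

lx·mx: 0, 0, 0.112, 0.02, 0 → R0 = 0.132
x·lx·mx: 0, 0, 0.224, 0.06, 0 → Σ = 0.284
T = 0.284 / 0.132 = 2.151515… → 2.15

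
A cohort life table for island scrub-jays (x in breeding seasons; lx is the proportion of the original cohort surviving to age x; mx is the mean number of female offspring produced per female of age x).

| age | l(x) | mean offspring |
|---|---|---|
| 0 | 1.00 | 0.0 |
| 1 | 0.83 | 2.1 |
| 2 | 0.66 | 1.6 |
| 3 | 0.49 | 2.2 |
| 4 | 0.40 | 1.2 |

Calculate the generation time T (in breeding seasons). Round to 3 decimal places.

lx·mx: 0, 1.743, 1.056, 1.078, 0.48 → R0 = 4.357
x·lx·mx: 0, 1.743, 2.112, 3.234, 1.92 → Σ = 9.009
T = 9.009 / 4.357 = 2.067707… → 2.068

2.068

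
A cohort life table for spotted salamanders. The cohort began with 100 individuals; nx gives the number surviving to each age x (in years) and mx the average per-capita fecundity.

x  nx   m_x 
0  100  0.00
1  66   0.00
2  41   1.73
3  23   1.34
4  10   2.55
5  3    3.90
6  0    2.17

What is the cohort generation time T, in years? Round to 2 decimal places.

lx = nx/n0 = nx/100: 1, 0.66, 0.41, 0.23, 0.1, 0.03, 0
lx·mx: 0, 0, 0.7093, 0.3082, 0.255, 0.117, 0 → R0 = 1.3895
x·lx·mx: 0, 0, 1.4186, 0.9246, 1.02, 0.585, 0 → Σ = 3.9482
T = 3.9482 / 1.3895 = 2.841454… → 2.84

2.84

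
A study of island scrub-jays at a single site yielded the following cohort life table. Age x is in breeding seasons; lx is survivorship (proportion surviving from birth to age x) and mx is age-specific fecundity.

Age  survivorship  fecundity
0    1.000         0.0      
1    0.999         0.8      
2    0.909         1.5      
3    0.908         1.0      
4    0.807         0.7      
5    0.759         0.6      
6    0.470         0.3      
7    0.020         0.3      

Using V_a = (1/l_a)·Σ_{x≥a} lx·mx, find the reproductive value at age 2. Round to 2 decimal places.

lx·mx for x ≥ 2: 1.3635, 0.908, 0.5649, 0.4554, 0.141, 0.006 → sum = 3.4388
V_2 = 3.4388 / l_2 = 3.4388 / 0.909 = 3.783058… → 3.78

3.78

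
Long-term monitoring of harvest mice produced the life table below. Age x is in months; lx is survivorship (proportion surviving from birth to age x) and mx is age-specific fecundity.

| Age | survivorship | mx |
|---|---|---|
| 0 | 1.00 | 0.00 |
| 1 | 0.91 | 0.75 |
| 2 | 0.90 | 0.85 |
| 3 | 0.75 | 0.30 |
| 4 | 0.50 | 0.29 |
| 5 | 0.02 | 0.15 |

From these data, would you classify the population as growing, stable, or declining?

growing

R0 = Σ lx·mx = 0 + 0.6825 + 0.765 + 0.225 + 0.145 + 0.003 = 1.8205
R0 > 1, so the population is growing.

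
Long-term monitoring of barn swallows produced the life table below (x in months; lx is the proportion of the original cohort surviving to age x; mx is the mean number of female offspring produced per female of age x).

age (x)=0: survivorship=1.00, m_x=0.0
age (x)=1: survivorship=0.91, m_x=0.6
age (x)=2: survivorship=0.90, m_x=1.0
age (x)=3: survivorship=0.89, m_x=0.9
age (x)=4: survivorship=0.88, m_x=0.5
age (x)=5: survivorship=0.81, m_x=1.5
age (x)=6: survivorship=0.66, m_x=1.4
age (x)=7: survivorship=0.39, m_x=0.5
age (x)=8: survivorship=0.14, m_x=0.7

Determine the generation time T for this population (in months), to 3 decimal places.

3.961

lx·mx: 0, 0.546, 0.9, 0.801, 0.44, 1.215, 0.924, 0.195, 0.098 → R0 = 5.119
x·lx·mx: 0, 0.546, 1.8, 2.403, 1.76, 6.075, 5.544, 1.365, 0.784 → Σ = 20.277
T = 20.277 / 5.119 = 3.961125… → 3.961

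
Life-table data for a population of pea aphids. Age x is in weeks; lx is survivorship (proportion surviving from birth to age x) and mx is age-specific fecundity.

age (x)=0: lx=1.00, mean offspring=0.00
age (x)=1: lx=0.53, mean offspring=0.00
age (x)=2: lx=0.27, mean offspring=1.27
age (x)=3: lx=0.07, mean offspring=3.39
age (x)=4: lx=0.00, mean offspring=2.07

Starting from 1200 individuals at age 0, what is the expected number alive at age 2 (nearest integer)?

324

Expected survivors = N0 · l_2 = 1200 × 0.27 = 324 → 324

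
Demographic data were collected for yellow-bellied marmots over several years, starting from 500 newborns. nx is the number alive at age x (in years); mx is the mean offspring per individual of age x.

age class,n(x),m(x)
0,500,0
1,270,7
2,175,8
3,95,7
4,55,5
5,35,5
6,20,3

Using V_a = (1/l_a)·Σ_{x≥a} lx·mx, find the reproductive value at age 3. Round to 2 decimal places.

lx = nx/n0 = nx/500: 1, 0.54, 0.35, 0.19, 0.11, 0.07, 0.04
lx·mx for x ≥ 3: 1.33, 0.55, 0.35, 0.12 → sum = 2.35
V_3 = 2.35 / l_3 = 2.35 / 0.19 = 12.368421… → 12.37

12.37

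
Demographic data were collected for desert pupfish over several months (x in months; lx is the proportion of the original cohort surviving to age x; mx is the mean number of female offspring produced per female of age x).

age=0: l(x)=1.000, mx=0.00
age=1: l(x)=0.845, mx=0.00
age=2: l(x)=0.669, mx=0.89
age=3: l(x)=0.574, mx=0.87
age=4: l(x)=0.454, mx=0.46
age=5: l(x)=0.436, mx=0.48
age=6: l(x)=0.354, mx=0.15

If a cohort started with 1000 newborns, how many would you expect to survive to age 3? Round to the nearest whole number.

574

Expected survivors = N0 · l_3 = 1000 × 0.574 = 574 → 574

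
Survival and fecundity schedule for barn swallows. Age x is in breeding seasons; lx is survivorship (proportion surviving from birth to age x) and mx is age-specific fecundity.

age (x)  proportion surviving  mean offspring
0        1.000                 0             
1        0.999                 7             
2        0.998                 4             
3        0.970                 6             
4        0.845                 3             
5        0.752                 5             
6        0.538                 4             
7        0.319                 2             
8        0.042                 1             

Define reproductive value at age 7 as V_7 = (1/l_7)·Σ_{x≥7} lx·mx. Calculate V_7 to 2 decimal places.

2.13

lx·mx for x ≥ 7: 0.638, 0.042 → sum = 0.68
V_7 = 0.68 / l_7 = 0.68 / 0.319 = 2.131661… → 2.13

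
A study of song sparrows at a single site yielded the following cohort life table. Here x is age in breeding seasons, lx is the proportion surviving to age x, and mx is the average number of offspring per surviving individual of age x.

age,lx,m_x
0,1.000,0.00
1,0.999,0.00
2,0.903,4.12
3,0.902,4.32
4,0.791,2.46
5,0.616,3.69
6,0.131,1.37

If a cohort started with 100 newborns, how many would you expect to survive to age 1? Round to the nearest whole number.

Expected survivors = N0 · l_1 = 100 × 0.999 = 99.9 → 100

100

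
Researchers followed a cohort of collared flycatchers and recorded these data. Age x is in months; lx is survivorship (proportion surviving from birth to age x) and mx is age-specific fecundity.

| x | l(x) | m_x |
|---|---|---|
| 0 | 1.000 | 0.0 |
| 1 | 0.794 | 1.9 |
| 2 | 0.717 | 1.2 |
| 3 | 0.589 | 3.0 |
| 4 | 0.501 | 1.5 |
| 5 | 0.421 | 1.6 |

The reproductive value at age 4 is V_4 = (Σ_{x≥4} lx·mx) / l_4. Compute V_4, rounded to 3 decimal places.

lx·mx for x ≥ 4: 0.7515, 0.6736 → sum = 1.4251
V_4 = 1.4251 / l_4 = 1.4251 / 0.501 = 2.844511… → 2.845

2.845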